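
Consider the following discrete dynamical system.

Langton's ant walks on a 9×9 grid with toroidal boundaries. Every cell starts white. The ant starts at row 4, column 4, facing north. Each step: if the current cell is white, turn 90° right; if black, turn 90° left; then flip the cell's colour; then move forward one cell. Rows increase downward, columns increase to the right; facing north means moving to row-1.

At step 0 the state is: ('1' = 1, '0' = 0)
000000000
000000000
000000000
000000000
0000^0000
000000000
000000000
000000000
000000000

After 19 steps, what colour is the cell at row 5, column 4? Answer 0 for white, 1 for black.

0

gen 0: 000000000
000000000
000000000
000000000
0000^0000
000000000
000000000
000000000
000000000
gen 1: 000000000
000000000
000000000
000000000
00001>000
000000000
000000000
000000000
000000000
gen 2: 000000000
000000000
000000000
000000000
000011000
00000v000
000000000
000000000
000000000
gen 3: 000000000
000000000
000000000
000000000
000011000
0000<1000
000000000
000000000
000000000
gen 4: 000000000
000000000
000000000
000000000
0000^1000
000011000
000000000
000000000
000000000
gen 5: 000000000
000000000
000000000
000000000
000<01000
000011000
000000000
000000000
000000000
gen 6: 000000000
000000000
000000000
000^00000
000101000
000011000
000000000
000000000
000000000
gen 7: 000000000
000000000
000000000
0001>0000
000101000
000011000
000000000
000000000
000000000
gen 8: 000000000
000000000
000000000
000110000
0001v1000
000011000
000000000
000000000
000000000
gen 9: 000000000
000000000
000000000
000110000
000<11000
000011000
000000000
000000000
000000000
gen 10: 000000000
000000000
000000000
000110000
000011000
000v11000
000000000
000000000
000000000
gen 11: 000000000
000000000
000000000
000110000
000011000
00<111000
000000000
000000000
000000000
gen 12: 000000000
000000000
000000000
000110000
00^011000
001111000
000000000
000000000
000000000
gen 13: 000000000
000000000
000000000
000110000
001>11000
001111000
000000000
000000000
000000000
gen 14: 000000000
000000000
000000000
000110000
001111000
001v11000
000000000
000000000
000000000
gen 15: 000000000
000000000
000000000
000110000
001111000
0010>1000
000000000
000000000
000000000
gen 16: 000000000
000000000
000000000
000110000
0011^1000
001001000
000000000
000000000
000000000
gen 17: 000000000
000000000
000000000
000110000
001<01000
001001000
000000000
000000000
000000000
gen 18: 000000000
000000000
000000000
000110000
001001000
001v01000
000000000
000000000
000000000
gen 19: 000000000
000000000
000000000
000110000
001001000
00<101000
000000000
000000000
000000000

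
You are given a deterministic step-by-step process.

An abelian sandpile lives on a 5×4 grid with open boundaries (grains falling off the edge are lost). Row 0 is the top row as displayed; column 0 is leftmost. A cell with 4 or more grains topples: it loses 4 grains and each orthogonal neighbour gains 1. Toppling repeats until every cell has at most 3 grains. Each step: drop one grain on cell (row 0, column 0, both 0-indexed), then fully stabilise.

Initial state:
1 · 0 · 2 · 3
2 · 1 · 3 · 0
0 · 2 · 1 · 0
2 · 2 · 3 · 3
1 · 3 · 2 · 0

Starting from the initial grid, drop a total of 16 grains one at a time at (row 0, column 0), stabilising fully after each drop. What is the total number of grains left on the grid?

37

t=0: 1 · 0 · 2 · 3
2 · 1 · 3 · 0
0 · 2 · 1 · 0
2 · 2 · 3 · 3
1 · 3 · 2 · 0
t=1: 2 · 0 · 2 · 3
2 · 1 · 3 · 0
0 · 2 · 1 · 0
2 · 2 · 3 · 3
1 · 3 · 2 · 0
t=2: 3 · 0 · 2 · 3
2 · 1 · 3 · 0
0 · 2 · 1 · 0
2 · 2 · 3 · 3
1 · 3 · 2 · 0
t=3: 0 · 1 · 2 · 3
3 · 1 · 3 · 0
0 · 2 · 1 · 0
2 · 2 · 3 · 3
1 · 3 · 2 · 0
t=4: 1 · 1 · 2 · 3
3 · 1 · 3 · 0
0 · 2 · 1 · 0
2 · 2 · 3 · 3
1 · 3 · 2 · 0
t=5: 2 · 1 · 2 · 3
3 · 1 · 3 · 0
0 · 2 · 1 · 0
2 · 2 · 3 · 3
1 · 3 · 2 · 0
t=6: 3 · 1 · 2 · 3
3 · 1 · 3 · 0
0 · 2 · 1 · 0
2 · 2 · 3 · 3
1 · 3 · 2 · 0
t=7: 1 · 2 · 2 · 3
0 · 2 · 3 · 0
1 · 2 · 1 · 0
2 · 2 · 3 · 3
1 · 3 · 2 · 0
t=8: 2 · 2 · 2 · 3
0 · 2 · 3 · 0
1 · 2 · 1 · 0
2 · 2 · 3 · 3
1 · 3 · 2 · 0
t=9: 3 · 2 · 2 · 3
0 · 2 · 3 · 0
1 · 2 · 1 · 0
2 · 2 · 3 · 3
1 · 3 · 2 · 0
t=10: 0 · 3 · 2 · 3
1 · 2 · 3 · 0
1 · 2 · 1 · 0
2 · 2 · 3 · 3
1 · 3 · 2 · 0
t=11: 1 · 3 · 2 · 3
1 · 2 · 3 · 0
1 · 2 · 1 · 0
2 · 2 · 3 · 3
1 · 3 · 2 · 0
t=12: 2 · 3 · 2 · 3
1 · 2 · 3 · 0
1 · 2 · 1 · 0
2 · 2 · 3 · 3
1 · 3 · 2 · 0
t=13: 3 · 3 · 2 · 3
1 · 2 · 3 · 0
1 · 2 · 1 · 0
2 · 2 · 3 · 3
1 · 3 · 2 · 0
t=14: 1 · 0 · 3 · 3
2 · 3 · 3 · 0
1 · 2 · 1 · 0
2 · 2 · 3 · 3
1 · 3 · 2 · 0
t=15: 2 · 0 · 3 · 3
2 · 3 · 3 · 0
1 · 2 · 1 · 0
2 · 2 · 3 · 3
1 · 3 · 2 · 0
t=16: 3 · 0 · 3 · 3
2 · 3 · 3 · 0
1 · 2 · 1 · 0
2 · 2 · 3 · 3
1 · 3 · 2 · 0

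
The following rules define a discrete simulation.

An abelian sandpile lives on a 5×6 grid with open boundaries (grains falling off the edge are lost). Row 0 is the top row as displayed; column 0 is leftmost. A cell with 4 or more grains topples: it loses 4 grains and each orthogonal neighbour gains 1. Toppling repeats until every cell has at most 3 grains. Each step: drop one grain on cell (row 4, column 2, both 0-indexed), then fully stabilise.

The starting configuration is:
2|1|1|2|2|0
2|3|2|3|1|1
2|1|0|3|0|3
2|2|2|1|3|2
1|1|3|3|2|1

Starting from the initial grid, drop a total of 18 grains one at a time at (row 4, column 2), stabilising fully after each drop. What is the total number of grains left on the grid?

step 0: 2|1|1|2|2|0
2|3|2|3|1|1
2|1|0|3|0|3
2|2|2|1|3|2
1|1|3|3|2|1
step 1: 2|1|1|2|2|0
2|3|2|3|1|1
2|1|0|3|0|3
2|2|3|2|3|2
1|2|1|0|3|1
step 2: 2|1|1|2|2|0
2|3|2|3|1|1
2|1|0|3|0|3
2|2|3|2|3|2
1|2|2|0|3|1
step 3: 2|1|1|2|2|0
2|3|2|3|1|1
2|1|0|3|0|3
2|2|3|2|3|2
1|2|3|0|3|1
step 4: 2|1|1|2|2|0
2|3|2|3|1|1
2|1|1|3|0|3
2|3|0|3|3|2
1|3|1|1|3|1
step 5: 2|1|1|2|2|0
2|3|2|3|1|1
2|1|1|3|0|3
2|3|0|3|3|2
1|3|2|1|3|1
step 6: 2|1|1|2|2|0
2|3|2|3|1|1
2|1|1|3|0|3
2|3|0|3|3|2
1|3|3|1|3|1
step 7: 2|1|1|2|2|0
2|3|2|3|1|1
2|2|1|3|0|3
3|0|2|3|3|2
2|1|1|2|3|1
step 8: 2|1|1|2|2|0
2|3|2|3|1|1
2|2|1|3|0|3
3|0|2|3|3|2
2|1|2|2|3|1
step 9: 2|1|1|2|2|0
2|3|2|3|1|1
2|2|1|3|0|3
3|0|2|3|3|2
2|1|3|2|3|1
step 10: 2|1|1|2|2|0
2|3|2|3|1|1
2|2|1|3|0|3
3|0|3|3|3|2
2|2|0|3|3|1
step 11: 2|1|1|2|2|0
2|3|2|3|1|1
2|2|1|3|0|3
3|0|3|3|3|2
2|2|1|3|3|1
step 12: 2|1|1|2|2|0
2|3|2|3|1|1
2|2|1|3|0|3
3|0|3|3|3|2
2|2|2|3|3|1
step 13: 2|1|1|2|2|0
2|3|2|3|1|1
2|2|1|3|0|3
3|0|3|3|3|2
2|2|3|3|3|1
step 14: 2|1|1|3|2|0
2|3|3|0|2|1
2|2|3|1|2|3
3|1|1|3|1|3
2|3|2|2|1|2
step 15: 2|1|1|3|2|0
2|3|3|0|2|1
2|2|3|1|2|3
3|1|1|3|1|3
2|3|3|2|1|2
step 16: 2|1|1|3|2|0
2|3|3|0|2|1
2|2|3|1|2|3
3|2|2|3|1|3
3|0|1|3|1|2
step 17: 2|1|1|3|2|0
2|3|3|0|2|1
2|2|3|1|2|3
3|2|2|3|1|3
3|0|2|3|1|2
step 18: 2|1|1|3|2|0
2|3|3|0|2|1
2|2|3|1|2|3
3|2|2|3|1|3
3|0|3|3|1|2

59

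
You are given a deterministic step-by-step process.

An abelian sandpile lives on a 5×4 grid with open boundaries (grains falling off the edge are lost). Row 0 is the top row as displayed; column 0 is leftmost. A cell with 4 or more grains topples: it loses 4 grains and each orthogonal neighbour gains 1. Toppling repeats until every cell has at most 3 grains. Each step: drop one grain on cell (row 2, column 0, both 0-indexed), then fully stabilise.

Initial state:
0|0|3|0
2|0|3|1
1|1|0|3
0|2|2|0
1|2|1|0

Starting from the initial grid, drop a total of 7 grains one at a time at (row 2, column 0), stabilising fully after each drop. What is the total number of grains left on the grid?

26

step 0: 0|0|3|0
2|0|3|1
1|1|0|3
0|2|2|0
1|2|1|0
step 1: 0|0|3|0
2|0|3|1
2|1|0|3
0|2|2|0
1|2|1|0
step 2: 0|0|3|0
2|0|3|1
3|1|0|3
0|2|2|0
1|2|1|0
step 3: 0|0|3|0
3|0|3|1
0|2|0|3
1|2|2|0
1|2|1|0
step 4: 0|0|3|0
3|0|3|1
1|2|0|3
1|2|2|0
1|2|1|0
step 5: 0|0|3|0
3|0|3|1
2|2|0|3
1|2|2|0
1|2|1|0
step 6: 0|0|3|0
3|0|3|1
3|2|0|3
1|2|2|0
1|2|1|0
step 7: 1|0|3|0
0|1|3|1
1|3|0|3
2|2|2|0
1|2|1|0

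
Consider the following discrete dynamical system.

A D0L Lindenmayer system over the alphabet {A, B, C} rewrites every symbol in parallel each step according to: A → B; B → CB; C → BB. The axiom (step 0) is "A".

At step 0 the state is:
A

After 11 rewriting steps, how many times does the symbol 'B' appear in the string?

t=0: A
t=1: B
t=2: CB
t=3: BBCB
t=4: CBCBBBCB
t=5: BBCBBBCBCBCBBBCB
t=6: CBCBBBCBCBCBBBCBBBCBBBCBCBCBBBCB
t=7: BBCBBBCBCBCBBBCBBBCBBBCBCBCBBBCBCBCBBBCBCBCBBBCBBBCBBBCBCBCBBBCB
t=8: CBCBBBCBCBCBBBCBBBCBBBCBCBCBBBCBCBCBBBCBCBCBBBCBBBCBBBCBCB…CBCBCBBBCBBBCBBBCBCBCBBBCBCBCBBBCBCBCBBBCBBBCBBBCBCBCBBBCB  (len 128)
t=9: BBCBBBCBCBCBBBCBBBCBBBCBCBCBBBCBCBCBBBCBCBCBBBCBBBCBBBCBCB…CBCBCBBBCBBBCBBBCBCBCBBBCBCBCBBBCBCBCBBBCBBBCBBBCBCBCBBBCB  (len 256)
t=10: CBCBBBCBCBCBBBCBBBCBBBCBCBCBBBCBCBCBBBCBCBCBBBCBBBCBBBCBCB…CBCBCBBBCBBBCBBBCBCBCBBBCBCBCBBBCBCBCBBBCBBBCBBBCBCBCBBBCB  (len 512)
t=11: BBCBBBCBCBCBBBCBBBCBBBCBCBCBBBCBCBCBBBCBCBCBBBCBBBCBBBCBCB…CBCBCBBBCBBBCBBBCBCBCBBBCBCBCBBBCBCBCBBBCBBBCBBBCBCBCBBBCB  (len 1024)

683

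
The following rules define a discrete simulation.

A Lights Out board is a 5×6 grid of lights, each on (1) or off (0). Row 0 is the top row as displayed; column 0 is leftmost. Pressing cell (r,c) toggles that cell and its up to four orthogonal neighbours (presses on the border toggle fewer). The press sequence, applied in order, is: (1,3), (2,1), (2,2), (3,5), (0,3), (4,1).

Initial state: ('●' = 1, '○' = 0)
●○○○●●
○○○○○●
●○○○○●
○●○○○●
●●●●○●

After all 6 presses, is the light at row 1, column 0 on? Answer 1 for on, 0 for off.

k=0  ●○○○●●
○○○○○●
●○○○○●
○●○○○●
●●●●○●
k=1  ●○○●●●
○○●●●●
●○○●○●
○●○○○●
●●●●○●
k=2  ●○○●●●
○●●●●●
○●●●○●
○○○○○●
●●●●○●
k=3  ●○○●●●
○●○●●●
○○○○○●
○○●○○●
●●●●○●
k=4  ●○○●●●
○●○●●●
○○○○○○
○○●○●○
●●●●○○
k=5  ●○●○○●
○●○○●●
○○○○○○
○○●○●○
●●●●○○
k=6  ●○●○○●
○●○○●●
○○○○○○
○●●○●○
○○○●○○

0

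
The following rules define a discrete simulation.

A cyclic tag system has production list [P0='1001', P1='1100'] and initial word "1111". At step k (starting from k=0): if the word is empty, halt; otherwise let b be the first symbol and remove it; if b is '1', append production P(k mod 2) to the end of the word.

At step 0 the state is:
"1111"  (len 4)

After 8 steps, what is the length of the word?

20

k=0  "1111"  (len 4)
k=1  "1111001"  (len 7)
k=2  "1110011100"  (len 10)
k=3  "1100111001001"  (len 13)
k=4  "1001110010011100"  (len 16)
k=5  "0011100100111001001"  (len 19)
k=6  "011100100111001001"  (len 18)
k=7  "11100100111001001"  (len 17)
k=8  "11001001110010011100"  (len 20)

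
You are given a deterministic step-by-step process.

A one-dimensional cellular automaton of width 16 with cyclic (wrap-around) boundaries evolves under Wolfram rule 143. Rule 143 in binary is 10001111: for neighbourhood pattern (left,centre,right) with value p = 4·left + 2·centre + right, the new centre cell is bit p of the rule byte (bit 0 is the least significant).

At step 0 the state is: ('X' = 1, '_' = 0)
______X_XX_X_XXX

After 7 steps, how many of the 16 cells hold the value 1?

step 0: ______X_XX_X_XXX
step 1: _XXXXXX_X__X_XX_
step 2: XXXXXX__X_XX_X__
step 3: XXXXX__XX_X__X_X
step 4: XXXX__XX__X_XX_X
step 5: XXX__XX__XX_X__X
step 6: XX__XX__XX__X_XX
step 7: X__XX__XX__XX_XX

9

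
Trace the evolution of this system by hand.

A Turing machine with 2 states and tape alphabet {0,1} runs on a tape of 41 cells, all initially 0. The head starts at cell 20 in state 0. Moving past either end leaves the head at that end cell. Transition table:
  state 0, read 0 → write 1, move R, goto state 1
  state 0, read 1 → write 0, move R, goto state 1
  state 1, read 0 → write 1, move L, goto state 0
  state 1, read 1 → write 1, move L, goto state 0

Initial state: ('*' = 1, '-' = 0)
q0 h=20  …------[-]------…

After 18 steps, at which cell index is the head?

20

step 0: q0 h=20  …------[-]------…
step 1: q1 h=21  …-----*[-]------…
step 2: q0 h=20  …------[*]*-----…
step 3: q1 h=21  …------[*]------…
step 4: q0 h=20  …------[-]*-----…
step 5: q1 h=21  …-----*[*]------…
step 6: q0 h=20  …------[*]*-----…
step 7: q1 h=21  …------[*]------…
step 8: q0 h=20  …------[-]*-----…
step 9: q1 h=21  …-----*[*]------…
step 10: q0 h=20  …------[*]*-----…
step 11: q1 h=21  …------[*]------…
step 12: q0 h=20  …------[-]*-----…
step 13: q1 h=21  …-----*[*]------…
step 14: q0 h=20  …------[*]*-----…
step 15: q1 h=21  …------[*]------…
step 16: q0 h=20  …------[-]*-----…
step 17: q1 h=21  …-----*[*]------…
step 18: q0 h=20  …------[*]*-----…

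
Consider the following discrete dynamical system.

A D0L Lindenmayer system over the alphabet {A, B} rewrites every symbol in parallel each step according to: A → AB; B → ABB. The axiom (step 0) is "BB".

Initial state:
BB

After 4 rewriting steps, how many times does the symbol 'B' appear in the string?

68

step 0: BB
step 1: ABBABB
step 2: ABABBABBABABBABB
step 3: ABABBABABBABBABABBABBABABBABABBABBABABBABB
step 4: ABABBABABBABBABABBABABBABBABABBABBABABBABABBABBABABBABBABABBABABBABBABABBABABBABBABABBABBABABBABABBABBABABBABB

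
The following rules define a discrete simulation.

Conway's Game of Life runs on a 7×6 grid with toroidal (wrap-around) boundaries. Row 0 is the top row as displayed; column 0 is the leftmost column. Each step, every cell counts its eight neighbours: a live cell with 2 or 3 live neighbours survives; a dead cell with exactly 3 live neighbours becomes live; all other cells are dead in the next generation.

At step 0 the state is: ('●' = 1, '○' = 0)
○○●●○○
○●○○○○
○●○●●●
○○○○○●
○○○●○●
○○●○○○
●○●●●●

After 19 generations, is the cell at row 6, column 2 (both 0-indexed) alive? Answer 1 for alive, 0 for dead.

[0] ○○●●○○
○●○○○○
○●○●●●
○○○○○●
○○○●○●
○○●○○○
●○●●●●
[1] ●○○○○●
●●○○○○
○○●○●●
○○●●○●
○○○○●○
●●●○○○
○○○○●●
[2] ○●○○●○
○●○○●○
○○●○●●
○○●○○●
●○○○●●
●●○●●○
○○○○●○
[3] ○○○●●●
●●●○●○
●●●○●●
○●○○○○
○○●○○○
●●○●○○
●●●○●○
[4] ○○○○○○
○○○○○○
○○○○●○
○○○●○●
●○●○○○
●○○●○●
○○○○○○
[5] ○○○○○○
○○○○○○
○○○○●○
○○○●●●
●●●●○○
●●○○○●
○○○○○○
[6] ○○○○○○
○○○○○○
○○○●●●
●●○○○●
○○○●○○
○○○○○●
●○○○○○
[7] ○○○○○○
○○○○●○
○○○○●●
●○●●○●
○○○○●●
○○○○○○
○○○○○○
[8] ○○○○○○
○○○○●●
●○○○○○
●○○●○○
●○○●●●
○○○○○○
○○○○○○
[9] ○○○○○○
○○○○○●
●○○○●○
●●○●○○
●○○●●●
○○○○●●
○○○○○○
[10] ○○○○○○
○○○○○●
●●○○●○
○●●●○○
○●●●○○
●○○●○○
○○○○○○
[11] ○○○○○○
●○○○○●
●●○●●●
○○○○●○
●○○○●○
○●○●○○
○○○○○○
[12] ○○○○○○
○●○○○○
○●○●○○
○●○○○○
○○○●●●
○○○○○○
○○○○○○
[13] ○○○○○○
○○●○○○
●●○○○○
●○○●○○
○○○○●○
○○○○●○
○○○○○○
[14] ○○○○○○
○●○○○○
●●●○○○
●●○○○●
○○○●●●
○○○○○○
○○○○○○
[15] ○○○○○○
●●●○○○
○○●○○●
○○○●○○
○○○○●●
○○○○●○
○○○○○○
[16] ○●○○○○
●●●○○○
●○●●○○
○○○●○●
○○○●●●
○○○○●●
○○○○○○
[17] ●●●○○○
●○○●○○
●○○●●●
●○○○○●
●○○●○○
○○○●○●
○○○○○○
[18] ●●●○○○
○○○●○○
○●○●○○
○●○●○○
●○○○○○
○○○○●○
●●●○○○
[19] ●○○●○○
●○○●○○
○○○●●○
●●○○○○
○○○○○○
●○○○○●
●○●●○●

1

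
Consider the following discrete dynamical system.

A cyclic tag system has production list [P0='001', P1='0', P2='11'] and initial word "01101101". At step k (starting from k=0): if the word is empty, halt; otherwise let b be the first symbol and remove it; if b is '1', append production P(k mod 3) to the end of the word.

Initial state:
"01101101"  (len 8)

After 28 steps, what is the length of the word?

8

t=0: "01101101"  (len 8)
t=1: "1101101"  (len 7)
t=2: "1011010"  (len 7)
t=3: "01101011"  (len 8)
t=4: "1101011"  (len 7)
t=5: "1010110"  (len 7)
t=6: "01011011"  (len 8)
t=7: "1011011"  (len 7)
t=8: "0110110"  (len 7)
t=9: "110110"  (len 6)
t=10: "10110001"  (len 8)
t=11: "01100010"  (len 8)
t=12: "1100010"  (len 7)
t=13: "100010001"  (len 9)
t=14: "000100010"  (len 9)
t=15: "00100010"  (len 8)
t=16: "0100010"  (len 7)
t=17: "100010"  (len 6)
t=18: "0001011"  (len 7)
t=19: "001011"  (len 6)
t=20: "01011"  (len 5)
t=21: "1011"  (len 4)
t=22: "011001"  (len 6)
t=23: "11001"  (len 5)
t=24: "100111"  (len 6)
t=25: "00111001"  (len 8)
t=26: "0111001"  (len 7)
t=27: "111001"  (len 6)
t=28: "11001001"  (len 8)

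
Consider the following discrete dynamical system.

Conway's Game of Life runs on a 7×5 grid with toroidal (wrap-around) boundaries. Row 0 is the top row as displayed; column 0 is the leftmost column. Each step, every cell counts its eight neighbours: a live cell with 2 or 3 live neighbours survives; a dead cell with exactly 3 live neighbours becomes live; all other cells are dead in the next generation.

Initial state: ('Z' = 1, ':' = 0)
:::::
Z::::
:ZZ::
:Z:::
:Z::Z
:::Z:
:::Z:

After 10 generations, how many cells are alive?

2

step 0: :::::
Z::::
:ZZ::
:Z:::
:Z::Z
:::Z:
:::Z:
step 1: :::::
:Z:::
ZZZ::
:Z:::
Z:Z::
::ZZZ
:::::
step 2: :::::
ZZZ::
Z:Z::
:::::
Z:Z:Z
:ZZZZ
:::Z:
step 3: :ZZ::
Z:Z::
Z:Z::
Z::ZZ
Z:Z:Z
:Z:::
:::ZZ
step 4: ZZZ:Z
Z:ZZ:
Z:Z::
::Z::
::Z::
:ZZ::
ZZ:Z:
step 5: :::::
:::::
::Z:Z
::ZZ:
::ZZ:
Z::Z:
:::Z:
step 6: :::::
:::::
::Z::
:Z::Z
:Z:::
:::Z:
::::Z
step 7: :::::
:::::
:::::
ZZZ::
Z:Z::
:::::
:::::
step 8: :::::
:::::
:Z:::
Z:Z::
Z:Z::
:::::
:::::
step 9: :::::
:::::
:Z:::
Z:Z::
:::::
:::::
:::::
step 10: :::::
:::::
:Z:::
:Z:::
:::::
:::::
:::::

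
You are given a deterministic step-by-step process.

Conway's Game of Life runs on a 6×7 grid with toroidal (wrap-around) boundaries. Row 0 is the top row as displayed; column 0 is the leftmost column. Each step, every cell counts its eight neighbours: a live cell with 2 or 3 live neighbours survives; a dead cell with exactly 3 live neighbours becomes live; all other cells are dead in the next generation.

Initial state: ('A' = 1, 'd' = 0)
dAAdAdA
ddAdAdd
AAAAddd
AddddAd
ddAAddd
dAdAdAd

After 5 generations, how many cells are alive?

0) dAAdAdA
ddAdAdd
AAAAddd
AddddAd
ddAAddd
dAdAdAd
1) AAddAdd
ddddAAd
AdAAAdA
AdddAdA
dAAAddA
AAdddAd
2) AAddAdd
ddAdddd
AAddddd
ddddAdd
ddAAAdd
dddAAAd
3) dAAdAAd
ddAdddd
dAddddd
dAAdAdd
ddAdddd
dAdddAd
4) dAAAAAd
ddAAddd
dAdAddd
dAAAddd
ddAAddd
dAdAAAd
5) dAdddAd
ddddddd
dAddAdd
dAddAdd
ddddddd
dAdddAd

8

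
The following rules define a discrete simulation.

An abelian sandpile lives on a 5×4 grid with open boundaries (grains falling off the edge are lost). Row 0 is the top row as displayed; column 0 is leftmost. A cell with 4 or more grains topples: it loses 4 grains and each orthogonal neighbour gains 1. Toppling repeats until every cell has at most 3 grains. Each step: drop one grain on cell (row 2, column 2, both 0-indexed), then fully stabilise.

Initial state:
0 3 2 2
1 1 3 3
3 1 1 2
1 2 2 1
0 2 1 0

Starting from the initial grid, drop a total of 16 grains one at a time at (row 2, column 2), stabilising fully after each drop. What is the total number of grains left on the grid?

37

0) 0 3 2 2
1 1 3 3
3 1 1 2
1 2 2 1
0 2 1 0
1) 0 3 2 2
1 1 3 3
3 1 2 2
1 2 2 1
0 2 1 0
2) 0 3 2 2
1 1 3 3
3 1 3 2
1 2 2 1
0 2 1 0
3) 0 3 3 3
1 2 1 1
3 2 2 0
1 2 3 2
0 2 1 0
4) 0 3 3 3
1 2 1 1
3 2 3 0
1 2 3 2
0 2 1 0
5) 0 3 3 3
1 2 2 1
3 3 1 1
1 3 0 3
0 2 2 0
6) 0 3 3 3
1 2 2 1
3 3 2 1
1 3 0 3
0 2 2 0
7) 0 3 3 3
1 2 2 1
3 3 3 1
1 3 0 3
0 2 2 0
8) 0 3 3 3
2 3 3 1
0 2 1 2
3 0 2 3
0 3 2 0
9) 0 3 3 3
2 3 3 1
0 2 2 2
3 0 2 3
0 3 2 0
10) 0 3 3 3
2 3 3 1
0 2 3 2
3 0 2 3
0 3 2 0
11) 1 1 2 0
3 2 2 3
1 0 2 3
3 1 3 3
0 3 2 0
12) 1 1 2 0
3 2 2 3
1 0 3 3
3 1 3 3
0 3 2 0
13) 1 1 3 1
3 3 0 1
1 1 3 2
3 2 1 1
0 3 3 1
14) 1 1 3 1
3 3 1 1
1 2 0 3
3 2 2 1
0 3 3 1
15) 1 1 3 1
3 3 1 1
1 2 1 3
3 2 2 1
0 3 3 1
16) 1 1 3 1
3 3 1 1
1 2 2 3
3 2 2 1
0 3 3 1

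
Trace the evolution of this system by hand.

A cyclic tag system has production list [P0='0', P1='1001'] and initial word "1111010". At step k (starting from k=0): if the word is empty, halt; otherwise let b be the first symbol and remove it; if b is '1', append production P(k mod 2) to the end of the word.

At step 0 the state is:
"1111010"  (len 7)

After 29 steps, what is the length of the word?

t=0: "1111010"  (len 7)
t=1: "1110100"  (len 7)
t=2: "1101001001"  (len 10)
t=3: "1010010010"  (len 10)
t=4: "0100100101001"  (len 13)
t=5: "100100101001"  (len 12)
t=6: "001001010011001"  (len 15)
t=7: "01001010011001"  (len 14)
t=8: "1001010011001"  (len 13)
t=9: "0010100110010"  (len 13)
t=10: "010100110010"  (len 12)
t=11: "10100110010"  (len 11)
t=12: "01001100101001"  (len 14)
t=13: "1001100101001"  (len 13)
t=14: "0011001010011001"  (len 16)
t=15: "011001010011001"  (len 15)
t=16: "11001010011001"  (len 14)
t=17: "10010100110010"  (len 14)
t=18: "00101001100101001"  (len 17)
t=19: "0101001100101001"  (len 16)
t=20: "101001100101001"  (len 15)
t=21: "010011001010010"  (len 15)
t=22: "10011001010010"  (len 14)
t=23: "00110010100100"  (len 14)
t=24: "0110010100100"  (len 13)
t=25: "110010100100"  (len 12)
t=26: "100101001001001"  (len 15)
t=27: "001010010010010"  (len 15)
t=28: "01010010010010"  (len 14)
t=29: "1010010010010"  (len 13)

13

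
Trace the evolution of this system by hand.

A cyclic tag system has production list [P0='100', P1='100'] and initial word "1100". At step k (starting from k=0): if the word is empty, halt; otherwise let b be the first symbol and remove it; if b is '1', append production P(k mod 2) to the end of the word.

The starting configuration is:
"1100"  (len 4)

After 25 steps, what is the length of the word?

step 0: "1100"  (len 4)
step 1: "100100"  (len 6)
step 2: "00100100"  (len 8)
step 3: "0100100"  (len 7)
step 4: "100100"  (len 6)
step 5: "00100100"  (len 8)
step 6: "0100100"  (len 7)
step 7: "100100"  (len 6)
step 8: "00100100"  (len 8)
step 9: "0100100"  (len 7)
step 10: "100100"  (len 6)
step 11: "00100100"  (len 8)
step 12: "0100100"  (len 7)
step 13: "100100"  (len 6)
step 14: "00100100"  (len 8)
step 15: "0100100"  (len 7)
step 16: "100100"  (len 6)
step 17: "00100100"  (len 8)
step 18: "0100100"  (len 7)
step 19: "100100"  (len 6)
step 20: "00100100"  (len 8)
step 21: "0100100"  (len 7)
step 22: "100100"  (len 6)
step 23: "00100100"  (len 8)
step 24: "0100100"  (len 7)
step 25: "100100"  (len 6)

6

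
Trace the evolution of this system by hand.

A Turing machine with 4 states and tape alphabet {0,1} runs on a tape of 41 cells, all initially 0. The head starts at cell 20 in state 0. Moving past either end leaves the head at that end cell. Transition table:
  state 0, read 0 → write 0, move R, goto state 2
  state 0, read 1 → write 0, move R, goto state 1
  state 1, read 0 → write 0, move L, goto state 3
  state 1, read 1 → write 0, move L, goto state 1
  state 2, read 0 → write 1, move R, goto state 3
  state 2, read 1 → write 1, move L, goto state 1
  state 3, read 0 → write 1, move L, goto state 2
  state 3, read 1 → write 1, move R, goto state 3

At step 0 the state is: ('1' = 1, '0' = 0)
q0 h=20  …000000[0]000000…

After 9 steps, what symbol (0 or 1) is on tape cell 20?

1

0) q0 h=20  …000000[0]000000…
1) q2 h=21  …000000[0]000000…
2) q3 h=22  …000001[0]000000…
3) q2 h=21  …000000[1]100000…
4) q1 h=20  …000000[0]110000…
5) q3 h=19  …000000[0]011000…
6) q2 h=18  …000000[0]101100…
7) q3 h=19  …000001[1]011000…
8) q3 h=20  …000011[0]110000…
9) q2 h=19  …000001[1]111000…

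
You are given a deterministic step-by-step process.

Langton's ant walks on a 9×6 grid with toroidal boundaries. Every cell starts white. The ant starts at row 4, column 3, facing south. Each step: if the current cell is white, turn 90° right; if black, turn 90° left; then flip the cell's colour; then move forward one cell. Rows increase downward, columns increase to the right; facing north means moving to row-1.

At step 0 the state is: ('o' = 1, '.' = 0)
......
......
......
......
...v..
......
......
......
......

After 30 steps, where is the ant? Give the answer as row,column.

gen 0: ......
......
......
......
...v..
......
......
......
......
gen 1: ......
......
......
......
..<o..
......
......
......
......
gen 2: ......
......
......
..^...
..oo..
......
......
......
......
gen 3: ......
......
......
..o>..
..oo..
......
......
......
......
gen 4: ......
......
......
..oo..
..ov..
......
......
......
......
gen 5: ......
......
......
..oo..
..o.>.
......
......
......
......
gen 6: ......
......
......
..oo..
..o.o.
....v.
......
......
......
gen 7: ......
......
......
..oo..
..o.o.
...<o.
......
......
......
gen 8: ......
......
......
..oo..
..o^o.
...oo.
......
......
......
gen 9: ......
......
......
..oo..
..oo>.
...oo.
......
......
......
gen 10: ......
......
......
..oo^.
..oo..
...oo.
......
......
......
gen 11: ......
......
......
..ooo>
..oo..
...oo.
......
......
......
gen 12: ......
......
......
..oooo
..oo.v
...oo.
......
......
......
gen 13: ......
......
......
..oooo
..oo<o
...oo.
......
......
......
gen 14: ......
......
......
..oo^o
..oooo
...oo.
......
......
......
gen 15: ......
......
......
..o<.o
..oooo
...oo.
......
......
......
gen 16: ......
......
......
..o..o
..ovoo
...oo.
......
......
......
gen 17: ......
......
......
..o..o
..o.>o
...oo.
......
......
......
gen 18: ......
......
......
..o.^o
..o..o
...oo.
......
......
......
gen 19: ......
......
......
..o.o>
..o..o
...oo.
......
......
......
gen 20: ......
......
.....^
..o.o.
..o..o
...oo.
......
......
......
gen 21: ......
......
>....o
..o.o.
..o..o
...oo.
......
......
......
gen 22: ......
......
o....o
v.o.o.
..o..o
...oo.
......
......
......
gen 23: ......
......
o....o
o.o.o<
..o..o
...oo.
......
......
......
gen 24: ......
......
o....^
o.o.oo
..o..o
...oo.
......
......
......
gen 25: ......
......
o...<.
o.o.oo
..o..o
...oo.
......
......
......
gen 26: ......
....^.
o...o.
o.o.oo
..o..o
...oo.
......
......
......
gen 27: ......
....o>
o...o.
o.o.oo
..o..o
...oo.
......
......
......
gen 28: ......
....oo
o...ov
o.o.oo
..o..o
...oo.
......
......
......
gen 29: ......
....oo
o...<o
o.o.oo
..o..o
...oo.
......
......
......
gen 30: ......
....oo
o....o
o.o.vo
..o..o
...oo.
......
......
......

3,4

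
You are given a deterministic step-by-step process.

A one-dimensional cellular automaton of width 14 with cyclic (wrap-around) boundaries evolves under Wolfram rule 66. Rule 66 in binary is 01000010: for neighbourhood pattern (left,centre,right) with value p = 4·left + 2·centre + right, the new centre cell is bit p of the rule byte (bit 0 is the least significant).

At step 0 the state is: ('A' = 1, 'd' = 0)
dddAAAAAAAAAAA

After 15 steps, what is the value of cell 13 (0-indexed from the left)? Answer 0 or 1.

gen 0: dddAAAAAAAAAAA
gen 1: ddAddddddddddA
gen 2: dAddddddddddAd
gen 3: AddddddddddAdd
gen 4: ddddddddddAddA
gen 5: dddddddddAddAd
gen 6: ddddddddAddAdd
gen 7: dddddddAddAddd
gen 8: ddddddAddAdddd
gen 9: dddddAddAddddd
gen 10: ddddAddAdddddd
gen 11: dddAddAddddddd
gen 12: ddAddAdddddddd
gen 13: dAddAddddddddd
gen 14: AddAdddddddddd
gen 15: ddAddddddddddA

1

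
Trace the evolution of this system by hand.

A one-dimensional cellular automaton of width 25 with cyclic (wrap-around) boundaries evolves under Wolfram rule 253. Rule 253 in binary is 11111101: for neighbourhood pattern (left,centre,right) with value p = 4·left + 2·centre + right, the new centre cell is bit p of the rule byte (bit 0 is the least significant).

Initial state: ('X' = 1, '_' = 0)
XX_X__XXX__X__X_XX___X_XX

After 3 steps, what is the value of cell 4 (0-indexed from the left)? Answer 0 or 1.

1

[0] XX_X__XXX__X__X_XX___X_XX
[1] XXXXX_XXXX_XX_XXXXXX_XXXX
[2] XXXXXXXXXXXXXXXXXXXXXXXXX
[3] XXXXXXXXXXXXXXXXXXXXXXXXX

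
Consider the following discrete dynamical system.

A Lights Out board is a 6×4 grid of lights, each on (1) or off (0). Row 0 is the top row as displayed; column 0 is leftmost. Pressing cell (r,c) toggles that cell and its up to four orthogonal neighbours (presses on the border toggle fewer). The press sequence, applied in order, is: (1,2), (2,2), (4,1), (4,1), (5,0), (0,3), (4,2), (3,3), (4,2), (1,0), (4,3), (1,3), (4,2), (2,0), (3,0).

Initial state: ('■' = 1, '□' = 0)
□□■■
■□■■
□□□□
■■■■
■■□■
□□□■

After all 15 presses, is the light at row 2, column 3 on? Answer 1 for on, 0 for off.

t=0: □□■■
■□■■
□□□□
■■■■
■■□■
□□□■
t=1: □□□■
■■□□
□□■□
■■■■
■■□■
□□□■
t=2: □□□■
■■■□
□■□■
■■□■
■■□■
□□□■
t=3: □□□■
■■■□
□■□■
■□□■
□□■■
□■□■
t=4: □□□■
■■■□
□■□■
■■□■
■■□■
□□□■
t=5: □□□■
■■■□
□■□■
■■□■
□■□■
■■□■
t=6: □□■□
■■■■
□■□■
■■□■
□■□■
■■□■
t=7: □□■□
■■■■
□■□■
■■■■
□□■□
■■■■
t=8: □□■□
■■■■
□■□□
■■□□
□□■■
■■■■
t=9: □□■□
■■■■
□■□□
■■■□
□■□□
■■□■
t=10: ■□■□
□□■■
■■□□
■■■□
□■□□
■■□■
t=11: ■□■□
□□■■
■■□□
■■■■
□■■■
■■□□
t=12: ■□■■
□□□□
■■□■
■■■■
□■■■
■■□□
t=13: ■□■■
□□□□
■■□■
■■□■
□□□□
■■■□
t=14: ■□■■
■□□□
□□□■
□■□■
□□□□
■■■□
t=15: ■□■■
■□□□
■□□■
■□□■
■□□□
■■■□

1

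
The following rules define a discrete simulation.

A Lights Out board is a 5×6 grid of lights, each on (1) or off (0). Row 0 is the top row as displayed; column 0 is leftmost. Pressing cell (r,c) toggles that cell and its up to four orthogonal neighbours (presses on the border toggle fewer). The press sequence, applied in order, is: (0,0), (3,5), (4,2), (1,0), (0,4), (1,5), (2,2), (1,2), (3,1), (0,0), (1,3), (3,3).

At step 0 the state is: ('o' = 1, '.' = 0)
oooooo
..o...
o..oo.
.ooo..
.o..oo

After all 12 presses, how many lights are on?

step 0: oooooo
..o...
o..oo.
.ooo..
.o..oo
step 1: ..oooo
o.o...
o..oo.
.ooo..
.o..oo
step 2: ..oooo
o.o...
o..ooo
.ooooo
.o..o.
step 3: ..oooo
o.o...
o..ooo
.o.ooo
..ooo.
step 4: o.oooo
.oo...
...ooo
.o.ooo
..ooo.
step 5: o.o...
.oo.o.
...ooo
.o.ooo
..ooo.
step 6: o.o..o
.oo..o
...oo.
.o.ooo
..ooo.
step 7: o.o..o
.o...o
.oo.o.
.ooooo
..ooo.
step 8: o....o
..oo.o
.o..o.
.ooooo
..ooo.
step 9: o....o
..oo.o
....o.
o..ooo
.oooo.
step 10: .o...o
o.oo.o
....o.
o..ooo
.oooo.
step 11: .o.o.o
o...oo
...oo.
o..ooo
.oooo.
step 12: .o.o.o
o...oo
....o.
o.o..o
.oo.o.

13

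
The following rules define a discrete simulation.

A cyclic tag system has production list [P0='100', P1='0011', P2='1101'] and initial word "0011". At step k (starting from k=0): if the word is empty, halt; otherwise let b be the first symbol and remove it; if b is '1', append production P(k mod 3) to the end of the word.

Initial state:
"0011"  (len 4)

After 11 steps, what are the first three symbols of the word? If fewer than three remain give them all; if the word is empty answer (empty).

001

gen 0: "0011"  (len 4)
gen 1: "011"  (len 3)
gen 2: "11"  (len 2)
gen 3: "11101"  (len 5)
gen 4: "1101100"  (len 7)
gen 5: "1011000011"  (len 10)
gen 6: "0110000111101"  (len 13)
gen 7: "110000111101"  (len 12)
gen 8: "100001111010011"  (len 15)
gen 9: "000011110100111101"  (len 18)
gen 10: "00011110100111101"  (len 17)
gen 11: "0011110100111101"  (len 16)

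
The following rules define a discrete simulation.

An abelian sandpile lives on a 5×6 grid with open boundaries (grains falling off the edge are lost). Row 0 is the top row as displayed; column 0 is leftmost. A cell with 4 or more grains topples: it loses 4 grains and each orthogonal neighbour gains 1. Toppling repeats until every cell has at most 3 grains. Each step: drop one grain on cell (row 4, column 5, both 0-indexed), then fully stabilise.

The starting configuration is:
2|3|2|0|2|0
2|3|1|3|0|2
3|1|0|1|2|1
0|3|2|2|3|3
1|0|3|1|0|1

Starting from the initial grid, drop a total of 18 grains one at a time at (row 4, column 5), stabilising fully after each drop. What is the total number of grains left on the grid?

52

t=0: 2|3|2|0|2|0
2|3|1|3|0|2
3|1|0|1|2|1
0|3|2|2|3|3
1|0|3|1|0|1
t=1: 2|3|2|0|2|0
2|3|1|3|0|2
3|1|0|1|2|1
0|3|2|2|3|3
1|0|3|1|0|2
t=2: 2|3|2|0|2|0
2|3|1|3|0|2
3|1|0|1|2|1
0|3|2|2|3|3
1|0|3|1|0|3
t=3: 2|3|2|0|2|0
2|3|1|3|0|2
3|1|0|1|3|2
0|3|2|3|0|1
1|0|3|1|2|1
t=4: 2|3|2|0|2|0
2|3|1|3|0|2
3|1|0|1|3|2
0|3|2|3|0|1
1|0|3|1|2|2
t=5: 2|3|2|0|2|0
2|3|1|3|0|2
3|1|0|1|3|2
0|3|2|3|0|1
1|0|3|1|2|3
t=6: 2|3|2|0|2|0
2|3|1|3|0|2
3|1|0|1|3|2
0|3|2|3|0|2
1|0|3|1|3|0
t=7: 2|3|2|0|2|0
2|3|1|3|0|2
3|1|0|1|3|2
0|3|2|3|0|2
1|0|3|1|3|1
t=8: 2|3|2|0|2|0
2|3|1|3|0|2
3|1|0|1|3|2
0|3|2|3|0|2
1|0|3|1|3|2
t=9: 2|3|2|0|2|0
2|3|1|3|0|2
3|1|0|1|3|2
0|3|2|3|0|2
1|0|3|1|3|3
t=10: 2|3|2|0|2|0
2|3|1|3|0|2
3|1|0|1|3|2
0|3|2|3|1|3
1|0|3|2|0|1
t=11: 2|3|2|0|2|0
2|3|1|3|0|2
3|1|0|1|3|2
0|3|2|3|1|3
1|0|3|2|0|2
t=12: 2|3|2|0|2|0
2|3|1|3|0|2
3|1|0|1|3|2
0|3|2|3|1|3
1|0|3|2|0|3
t=13: 2|3|2|0|2|0
2|3|1|3|0|2
3|1|0|1|3|3
0|3|2|3|2|0
1|0|3|2|1|1
t=14: 2|3|2|0|2|0
2|3|1|3|0|2
3|1|0|1|3|3
0|3|2|3|2|0
1|0|3|2|1|2
t=15: 2|3|2|0|2|0
2|3|1|3|0|2
3|1|0|1|3|3
0|3|2|3|2|0
1|0|3|2|1|3
t=16: 2|3|2|0|2|0
2|3|1|3|0|2
3|1|0|1|3|3
0|3|2|3|2|1
1|0|3|2|2|0
t=17: 2|3|2|0|2|0
2|3|1|3|0|2
3|1|0|1|3|3
0|3|2|3|2|1
1|0|3|2|2|1
t=18: 2|3|2|0|2|0
2|3|1|3|0|2
3|1|0|1|3|3
0|3|2|3|2|1
1|0|3|2|2|2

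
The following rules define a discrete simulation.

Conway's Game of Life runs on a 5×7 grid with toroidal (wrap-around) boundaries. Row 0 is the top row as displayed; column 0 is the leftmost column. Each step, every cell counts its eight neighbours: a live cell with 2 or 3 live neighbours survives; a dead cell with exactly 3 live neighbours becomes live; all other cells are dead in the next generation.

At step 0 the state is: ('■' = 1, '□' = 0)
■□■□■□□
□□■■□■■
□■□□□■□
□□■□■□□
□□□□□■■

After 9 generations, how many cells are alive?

6

step 0: ■□■□■□□
□□■■□■■
□■□□□■□
□□■□■□□
□□□□□■■
step 1: ■■■□■□□
■□■■□■■
□■□□□■■
□□□□■□■
□■□□■■■
step 2: □□□□□□□
□□□■□□□
□■■■□□□
□□□□■□□
□■■□■□■
step 3: □□■■□□□
□□□■□□□
□□■■■□□
■□□□■■□
□□□■□■□
step 4: □□■■□□□
□□□□□□□
□□■□□■□
□□■□□■■
□□■■□■■
step 5: □□■■■□□
□□■■□□□
□□□□□■■
□■■□□□□
□■□□□■■
step 6: □■□□■■□
□□■□□■□
□■□■□□□
□■■□□□□
■■□□■■□
step 7: ■■■■□□□
□■■■□■□
□■□■□□□
□□□■■□□
■□□■■■■
step 8: □□□□□□□
□□□□□□□
□■□□□□□
■□□□□□■
■□□□□■■
step 9: □□□□□□■
□□□□□□□
■□□□□□□
□■□□□■□
■□□□□■□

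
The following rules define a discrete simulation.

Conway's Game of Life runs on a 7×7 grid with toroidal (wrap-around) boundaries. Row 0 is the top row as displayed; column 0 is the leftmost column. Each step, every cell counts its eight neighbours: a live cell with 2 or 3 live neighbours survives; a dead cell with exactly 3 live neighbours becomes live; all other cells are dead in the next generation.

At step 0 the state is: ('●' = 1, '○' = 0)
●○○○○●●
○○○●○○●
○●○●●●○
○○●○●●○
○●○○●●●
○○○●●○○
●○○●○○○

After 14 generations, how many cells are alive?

13

0) ●○○○○●●
○○○●○○●
○●○●●●○
○○●○●●○
○●○○●●●
○○○●●○○
●○○●○○○
1) ●○○○●●○
○○●●○○○
○○○○○○●
●●●○○○○
○○●○○○●
●○●●○○●
●○○●○●○
2) ○●●○○●○
○○○●●●●
●○○●○○○
●●●○○○●
○○○○○○●
●○●●●●○
●○●●○●○
3) ●●○○○○○
●●○●○●●
○○○●○○○
○●●○○○●
○○○○●○○
●○●○○●○
●○○○○●○
4) ○○●○●●○
○●○○●○●
○○○●●●○
○○●●○○○
●○●●○●●
○●○○●●○
●○○○○○○
5) ●●○●●●●
○○●○○○●
○○○○○●○
○●○○○○○
●○○○○●●
○●●●●●○
○●○●○○●
6) ○●○●●○○
○●●●○○○
○○○○○○○
●○○○○●○
●○○●○●●
○●○●○○○
○○○○○○○
7) ○●○●●○○
○●○●●○○
○●●○○○○
●○○○●●○
●●●○○●○
●○●○●○●
○○○●●○○
8) ○○○○○●○
●●○○●○○
●●●○○●○
●○○●●●○
○○●○○○○
●○●○●○●
●●○○○○○
9) ○○○○○○●
●○●○●●○
○○●○○●○
●○○●●●○
●○●○○○○
●○●●○○●
●●○○○●○
10) ○○○○●○○
○●○●●●○
○○●○○○○
○○●●●●○
●○●○○●○
○○●●○○○
○●●○○●○
11) ○●○○○○○
○○●●●●○
○●○○○○○
○○●○●●●
○○○○○●●
○○○●●○●
○●●○●○○
12) ○●○○○●○
○●●●●○○
○●○○○○●
●○○○●○●
●○○○○○○
●○●●●○●
●●●○●●○
13) ○○○○○●●
○●○●●●○
○●○○●○●
○●○○○●●
○○○○●○○
○○●○●○○
○○○○○○○
14) ○○○○○●●
○○●●○○○
○●○●○○●
○○○○●○●
○○○●●○○
○○○●○○○
○○○○○●○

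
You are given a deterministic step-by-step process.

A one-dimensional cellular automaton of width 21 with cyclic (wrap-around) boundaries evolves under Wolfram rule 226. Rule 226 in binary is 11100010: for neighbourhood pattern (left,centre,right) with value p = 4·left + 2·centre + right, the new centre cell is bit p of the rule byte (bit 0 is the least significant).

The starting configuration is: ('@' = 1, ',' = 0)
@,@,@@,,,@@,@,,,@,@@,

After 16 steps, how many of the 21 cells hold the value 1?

gen 0: @,@,@@,,,@@,@,,,@,@@,
gen 1: ,@,@,@,,@,@@,,,@,@,@@
gen 2: @,@,@,,@,@,@,,@,@,@,@
gen 3: @@,@,,@,@,@,,@,@,@,@,
gen 4: ,@@,,@,@,@,,@,@,@,@,@
gen 5: @,@,@,@,@,,@,@,@,@,@,
gen 6: ,@,@,@,@,,@,@,@,@,@,@
gen 7: @,@,@,@,,@,@,@,@,@,@,
gen 8: ,@,@,@,,@,@,@,@,@,@,@
gen 9: @,@,@,,@,@,@,@,@,@,@,
gen 10: ,@,@,,@,@,@,@,@,@,@,@
gen 11: @,@,,@,@,@,@,@,@,@,@,
gen 12: ,@,,@,@,@,@,@,@,@,@,@
gen 13: @,,@,@,@,@,@,@,@,@,@,
gen 14: ,,@,@,@,@,@,@,@,@,@,@
gen 15: ,@,@,@,@,@,@,@,@,@,@,
gen 16: @,@,@,@,@,@,@,@,@,@,,

10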